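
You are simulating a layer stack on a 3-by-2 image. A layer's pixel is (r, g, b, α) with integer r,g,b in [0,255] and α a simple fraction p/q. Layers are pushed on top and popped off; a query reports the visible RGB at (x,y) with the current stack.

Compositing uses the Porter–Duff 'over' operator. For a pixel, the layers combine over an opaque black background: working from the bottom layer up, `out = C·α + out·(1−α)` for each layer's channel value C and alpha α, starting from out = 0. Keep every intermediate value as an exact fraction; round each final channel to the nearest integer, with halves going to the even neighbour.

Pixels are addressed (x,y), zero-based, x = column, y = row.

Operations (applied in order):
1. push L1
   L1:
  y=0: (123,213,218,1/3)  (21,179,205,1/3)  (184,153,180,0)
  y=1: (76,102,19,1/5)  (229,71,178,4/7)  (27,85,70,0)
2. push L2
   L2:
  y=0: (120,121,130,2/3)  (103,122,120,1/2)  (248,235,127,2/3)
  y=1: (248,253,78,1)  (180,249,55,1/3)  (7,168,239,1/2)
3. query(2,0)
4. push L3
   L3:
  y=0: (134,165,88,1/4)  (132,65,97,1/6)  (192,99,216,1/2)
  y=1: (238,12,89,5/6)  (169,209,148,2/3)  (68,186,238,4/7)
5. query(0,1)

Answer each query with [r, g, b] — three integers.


query (2,0) [L1,L2] — begin 0,0,0
L1 α=0: [0, 0, 0]
L2 α=2/3: [496/3, 470/3, 254/3]
rounded: [165, 157, 85]

(0,1) stack=L1,L2,L3; from [0,0,0]:
+L1 (α=1/5) → [76/5, 102/5, 19/5]
+L2 (α=1) → [248, 253, 78]
+L3 (α=5/6) → [719/3, 313/6, 523/6]
= [240, 52, 87]


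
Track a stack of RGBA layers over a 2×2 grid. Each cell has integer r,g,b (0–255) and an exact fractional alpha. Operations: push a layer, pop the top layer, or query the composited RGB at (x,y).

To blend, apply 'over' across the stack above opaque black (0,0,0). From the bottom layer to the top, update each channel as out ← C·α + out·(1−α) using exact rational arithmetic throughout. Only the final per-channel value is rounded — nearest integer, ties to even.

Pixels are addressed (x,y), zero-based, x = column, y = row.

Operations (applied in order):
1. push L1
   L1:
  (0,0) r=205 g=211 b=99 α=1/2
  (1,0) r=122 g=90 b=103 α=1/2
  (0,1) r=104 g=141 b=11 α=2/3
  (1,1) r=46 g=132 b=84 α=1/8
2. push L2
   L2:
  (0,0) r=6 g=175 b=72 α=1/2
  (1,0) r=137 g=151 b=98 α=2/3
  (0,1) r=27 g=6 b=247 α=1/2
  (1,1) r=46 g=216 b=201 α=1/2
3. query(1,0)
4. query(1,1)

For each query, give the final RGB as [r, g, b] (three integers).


at x=1,y=0 over L1,L2:
L1 α=1/2: [61, 45, 103/2]
L2 α=2/3: [335/3, 347/3, 165/2]
= [112, 116, 82]

at x=1,y=1 over L1,L2:
after L1 α=1/8: [23/4, 33/2, 21/2]
after L2 α=1/2: [207/8, 465/4, 423/4]
→ [26, 116, 106]


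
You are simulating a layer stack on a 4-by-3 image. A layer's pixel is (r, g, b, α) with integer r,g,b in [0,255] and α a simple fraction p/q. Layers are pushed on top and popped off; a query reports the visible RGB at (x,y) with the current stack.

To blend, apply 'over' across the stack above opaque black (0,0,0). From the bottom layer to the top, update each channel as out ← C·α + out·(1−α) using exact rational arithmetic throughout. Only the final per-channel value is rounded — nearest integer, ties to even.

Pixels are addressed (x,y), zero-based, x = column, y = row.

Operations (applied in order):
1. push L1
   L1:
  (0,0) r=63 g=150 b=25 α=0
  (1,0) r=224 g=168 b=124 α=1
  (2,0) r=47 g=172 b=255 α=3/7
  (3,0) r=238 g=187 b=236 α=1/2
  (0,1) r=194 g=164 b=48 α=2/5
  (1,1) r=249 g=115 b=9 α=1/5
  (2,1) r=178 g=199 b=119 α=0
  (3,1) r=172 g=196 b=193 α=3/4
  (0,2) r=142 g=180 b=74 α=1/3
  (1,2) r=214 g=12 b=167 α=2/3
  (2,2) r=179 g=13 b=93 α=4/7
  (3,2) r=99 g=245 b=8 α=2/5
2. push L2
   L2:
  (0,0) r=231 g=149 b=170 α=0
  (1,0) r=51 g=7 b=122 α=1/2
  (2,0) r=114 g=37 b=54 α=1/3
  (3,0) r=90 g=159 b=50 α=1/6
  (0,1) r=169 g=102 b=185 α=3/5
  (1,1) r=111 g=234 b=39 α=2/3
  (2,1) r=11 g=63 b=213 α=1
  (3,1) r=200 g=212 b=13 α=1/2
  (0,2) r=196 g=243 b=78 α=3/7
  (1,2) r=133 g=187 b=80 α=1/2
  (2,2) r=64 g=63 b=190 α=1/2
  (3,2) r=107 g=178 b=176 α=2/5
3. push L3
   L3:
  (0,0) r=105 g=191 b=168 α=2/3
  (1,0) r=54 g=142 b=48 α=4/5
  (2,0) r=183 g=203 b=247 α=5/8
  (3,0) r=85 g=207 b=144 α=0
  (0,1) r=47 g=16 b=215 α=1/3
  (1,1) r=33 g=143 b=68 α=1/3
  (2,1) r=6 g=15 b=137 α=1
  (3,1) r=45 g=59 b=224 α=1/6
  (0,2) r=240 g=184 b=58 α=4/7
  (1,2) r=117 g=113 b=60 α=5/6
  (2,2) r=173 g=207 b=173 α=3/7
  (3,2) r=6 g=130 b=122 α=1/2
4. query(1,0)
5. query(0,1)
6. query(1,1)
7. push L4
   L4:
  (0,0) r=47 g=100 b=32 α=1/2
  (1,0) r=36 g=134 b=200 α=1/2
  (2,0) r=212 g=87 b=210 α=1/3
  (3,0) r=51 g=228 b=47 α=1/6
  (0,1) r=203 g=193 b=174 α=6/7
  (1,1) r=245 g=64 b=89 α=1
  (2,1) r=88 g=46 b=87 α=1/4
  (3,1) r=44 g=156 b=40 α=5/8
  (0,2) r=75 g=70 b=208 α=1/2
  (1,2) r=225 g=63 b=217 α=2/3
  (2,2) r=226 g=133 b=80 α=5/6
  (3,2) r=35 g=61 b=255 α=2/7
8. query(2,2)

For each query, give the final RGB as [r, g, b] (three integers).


query (1,0) [L1,L2,L3] — begin 0,0,0
+L1 (α=1) → [224, 168, 124]
+L2 (α=1/2) → [275/2, 175/2, 123]
+L3 (α=4/5) → [707/10, 1311/10, 63]
→ [71, 131, 63]

query (0,1) [L1,L2,L3] — begin 0,0,0
+L1 (α=2/5) → [388/5, 328/5, 96/5]
+L2 (α=3/5) → [3311/25, 2186/25, 2967/25]
+L3 (α=1/3) → [2599/25, 4772/75, 11309/75]
rounded: [104, 64, 151]

query (1,1) [L1,L2,L3] — begin 0,0,0
after L1 α=1/5: [249/5, 23, 9/5]
after L2 α=2/3: [453/5, 491/3, 133/5]
after L3 α=1/3: [357/5, 1411/9, 202/5]
= [71, 157, 40]

(2,2) stack=L1,L2,L3,L4; from [0,0,0]:
+L1 (α=4/7) → [716/7, 52/7, 372/7]
+L2 (α=1/2) → [582/7, 493/14, 851/7]
+L3 (α=3/7) → [5961/49, 5333/49, 7037/49]
+L4 (α=5/6) → [61331/294, 18959/147, 8879/98]
= [209, 129, 91]


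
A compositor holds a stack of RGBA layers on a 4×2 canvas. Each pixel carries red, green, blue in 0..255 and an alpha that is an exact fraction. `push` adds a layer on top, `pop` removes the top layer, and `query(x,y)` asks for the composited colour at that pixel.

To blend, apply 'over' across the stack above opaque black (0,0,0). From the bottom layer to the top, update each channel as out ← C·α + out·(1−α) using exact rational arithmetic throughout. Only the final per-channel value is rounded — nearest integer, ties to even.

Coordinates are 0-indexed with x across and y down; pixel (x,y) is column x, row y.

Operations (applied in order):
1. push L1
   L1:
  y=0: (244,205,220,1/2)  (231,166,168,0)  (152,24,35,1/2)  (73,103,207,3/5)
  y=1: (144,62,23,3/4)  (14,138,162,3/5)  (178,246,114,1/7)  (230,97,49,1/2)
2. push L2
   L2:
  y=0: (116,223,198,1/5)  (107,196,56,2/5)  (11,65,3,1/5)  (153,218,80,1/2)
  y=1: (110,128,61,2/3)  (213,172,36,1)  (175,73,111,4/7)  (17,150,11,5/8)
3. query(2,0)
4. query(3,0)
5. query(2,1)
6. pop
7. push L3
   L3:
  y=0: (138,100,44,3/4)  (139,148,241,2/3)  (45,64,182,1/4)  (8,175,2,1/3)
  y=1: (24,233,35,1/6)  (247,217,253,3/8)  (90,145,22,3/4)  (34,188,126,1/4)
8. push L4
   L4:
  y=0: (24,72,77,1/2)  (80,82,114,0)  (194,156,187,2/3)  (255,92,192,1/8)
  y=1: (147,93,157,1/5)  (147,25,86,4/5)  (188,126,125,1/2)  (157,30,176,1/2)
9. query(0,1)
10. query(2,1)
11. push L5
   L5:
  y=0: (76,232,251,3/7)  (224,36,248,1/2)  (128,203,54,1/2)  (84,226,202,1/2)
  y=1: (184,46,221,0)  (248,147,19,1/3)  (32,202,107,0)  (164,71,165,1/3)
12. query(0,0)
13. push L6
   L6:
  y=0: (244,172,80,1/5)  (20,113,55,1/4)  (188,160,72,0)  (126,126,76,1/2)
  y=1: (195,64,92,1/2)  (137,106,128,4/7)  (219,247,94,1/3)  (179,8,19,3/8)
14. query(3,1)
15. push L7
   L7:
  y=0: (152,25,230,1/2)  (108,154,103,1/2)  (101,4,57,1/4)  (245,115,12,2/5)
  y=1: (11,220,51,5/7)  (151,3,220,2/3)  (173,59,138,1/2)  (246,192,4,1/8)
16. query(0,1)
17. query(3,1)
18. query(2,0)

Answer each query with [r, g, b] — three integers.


at x=2,y=0 over L1,L2:
+L1 (α=1/2) → [76, 12, 35/2]
+L2 (α=1/5) → [63, 113/5, 73/5]
= [63, 23, 15]

query (3,0) [L1,L2] — begin 0,0,0
after L1 α=3/5: [219/5, 309/5, 621/5]
after L2 α=1/2: [492/5, 1399/10, 1021/10]
= [98, 140, 102]

(2,1) stack=L1,L2; from [0,0,0]:
after L1 α=1/7: [178/7, 246/7, 114/7]
after L2 α=4/7: [5434/49, 2782/49, 3450/49]
rounded: [111, 57, 70]

(0,1) stack=L1,L3,L4; from [0,0,0]:
L1 α=3/4: [108, 93/2, 69/4]
L3 α=1/6: [94, 931/12, 485/24]
L4 α=1/5: [523/5, 242/3, 1427/30]
→ [105, 81, 48]

(2,1) stack=L1,L3,L4; from [0,0,0]:
L1 α=1/7: [178/7, 246/7, 114/7]
L3 α=3/4: [517/7, 3291/28, 144/7]
L4 α=1/2: [1833/14, 6819/56, 1019/14]
= [131, 122, 73]

query (0,0) [L1,L3,L4,L5] — begin 0,0,0
after L1 α=1/2: [122, 205/2, 110]
after L3 α=3/4: [134, 805/8, 121/2]
after L4 α=1/2: [79, 1381/16, 275/4]
after L5 α=3/7: [544/7, 595/4, 1028/7]
→ [78, 149, 147]

at x=3,y=1 over L1,L3,L4,L5,L6:
L1 α=1/2: [115, 97/2, 49/2]
L3 α=1/4: [379/4, 667/8, 399/8]
L4 α=1/2: [1007/8, 907/16, 1807/16]
L5 α=1/3: [1663/12, 1475/24, 3127/24]
L6 α=3/8: [14759/96, 7951/192, 17003/192]
rounded: [154, 41, 89]

at x=0,y=1 over L1,L3,L4,L5,L6,L7:
after L1 α=3/4: [108, 93/2, 69/4]
after L3 α=1/6: [94, 931/12, 485/24]
after L4 α=1/5: [523/5, 242/3, 1427/30]
after L5 α=0: [523/5, 242/3, 1427/30]
after L6 α=1/2: [749/5, 217/3, 4187/60]
after L7 α=5/7: [1773/35, 3734/21, 1691/30]
= [51, 178, 56]

at x=3,y=1 over L1,L3,L4,L5,L6,L7:
+L1 (α=1/2) → [115, 97/2, 49/2]
+L3 (α=1/4) → [379/4, 667/8, 399/8]
+L4 (α=1/2) → [1007/8, 907/16, 1807/16]
+L5 (α=1/3) → [1663/12, 1475/24, 3127/24]
+L6 (α=3/8) → [14759/96, 7951/192, 17003/192]
+L7 (α=1/8) → [126929/768, 92521/1536, 119789/1536]
→ [165, 60, 78]

at x=2,y=0 over L1,L3,L4,L5,L6,L7:
L1 α=1/2: [76, 12, 35/2]
L3 α=1/4: [273/4, 25, 469/8]
L4 α=2/3: [1825/12, 337/3, 3461/24]
L5 α=1/2: [3361/24, 473/3, 4757/48]
L6 α=0: [3361/24, 473/3, 4757/48]
L7 α=1/4: [4169/32, 477/4, 5669/64]
rounded: [130, 119, 89]


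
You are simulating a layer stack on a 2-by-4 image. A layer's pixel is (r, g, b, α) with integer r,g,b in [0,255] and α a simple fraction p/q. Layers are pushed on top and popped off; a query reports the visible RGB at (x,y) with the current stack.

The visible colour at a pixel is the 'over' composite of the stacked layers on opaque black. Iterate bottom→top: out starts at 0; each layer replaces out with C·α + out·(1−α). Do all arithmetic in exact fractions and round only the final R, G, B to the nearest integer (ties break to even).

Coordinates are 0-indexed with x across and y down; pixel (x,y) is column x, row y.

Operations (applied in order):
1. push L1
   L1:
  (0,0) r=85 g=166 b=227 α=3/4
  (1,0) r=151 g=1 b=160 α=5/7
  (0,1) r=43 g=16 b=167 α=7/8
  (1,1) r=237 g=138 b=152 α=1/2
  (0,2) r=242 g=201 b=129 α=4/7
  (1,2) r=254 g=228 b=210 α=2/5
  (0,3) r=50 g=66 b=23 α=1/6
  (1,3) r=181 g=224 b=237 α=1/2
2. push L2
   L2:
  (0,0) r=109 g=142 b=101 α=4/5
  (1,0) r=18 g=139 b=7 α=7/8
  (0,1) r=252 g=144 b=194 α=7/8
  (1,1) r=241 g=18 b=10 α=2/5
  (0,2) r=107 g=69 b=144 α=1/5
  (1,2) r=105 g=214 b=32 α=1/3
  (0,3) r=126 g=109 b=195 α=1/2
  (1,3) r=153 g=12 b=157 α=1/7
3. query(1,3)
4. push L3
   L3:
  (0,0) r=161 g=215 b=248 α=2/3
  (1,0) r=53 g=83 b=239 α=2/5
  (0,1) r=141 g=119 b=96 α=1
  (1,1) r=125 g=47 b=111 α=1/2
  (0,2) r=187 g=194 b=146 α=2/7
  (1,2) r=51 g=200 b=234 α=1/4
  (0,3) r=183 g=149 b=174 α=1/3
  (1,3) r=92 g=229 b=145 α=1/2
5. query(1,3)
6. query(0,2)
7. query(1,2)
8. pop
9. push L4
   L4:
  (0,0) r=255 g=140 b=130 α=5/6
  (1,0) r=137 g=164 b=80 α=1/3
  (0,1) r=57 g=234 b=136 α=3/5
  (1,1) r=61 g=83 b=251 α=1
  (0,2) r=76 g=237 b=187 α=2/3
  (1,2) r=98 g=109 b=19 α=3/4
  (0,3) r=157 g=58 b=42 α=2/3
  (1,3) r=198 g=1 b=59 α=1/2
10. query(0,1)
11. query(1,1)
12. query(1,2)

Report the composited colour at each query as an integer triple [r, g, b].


(1,3) stack=L1,L2; from [0,0,0]:
after L1 α=1/2: [181/2, 112, 237/2]
after L2 α=1/7: [696/7, 684/7, 124]
rounded: [99, 98, 124]

at x=1,y=3 over L1,L2,L3:
L1 α=1/2: [181/2, 112, 237/2]
L2 α=1/7: [696/7, 684/7, 124]
L3 α=1/2: [670/7, 2287/14, 269/2]
rounded: [96, 163, 134]

query (0,2) [L1,L2,L3] — begin 0,0,0
after L1 α=4/7: [968/7, 804/7, 516/7]
after L2 α=1/5: [4621/35, 3699/35, 3072/35]
after L3 α=2/7: [7239/49, 6415/49, 5116/49]
→ [148, 131, 104]

(1,2) stack=L1,L2,L3; from [0,0,0]:
+L1 (α=2/5) → [508/5, 456/5, 84]
+L2 (α=1/3) → [1541/15, 1982/15, 200/3]
+L3 (α=1/4) → [449/5, 1491/10, 217/2]
rounded: [90, 149, 108]

at x=0,y=1 over L1,L2,L4:
+L1 (α=7/8) → [301/8, 14, 1169/8]
+L2 (α=7/8) → [14413/64, 511/4, 12033/64]
+L4 (α=3/5) → [3977/32, 383/2, 25089/160]
rounded: [124, 192, 157]

(1,1) stack=L1,L2,L4; from [0,0,0]:
L1 α=1/2: [237/2, 69, 76]
L2 α=2/5: [335/2, 243/5, 248/5]
L4 α=1: [61, 83, 251]
→ [61, 83, 251]

at x=1,y=2 over L1,L2,L4:
+L1 (α=2/5) → [508/5, 456/5, 84]
+L2 (α=1/3) → [1541/15, 1982/15, 200/3]
+L4 (α=3/4) → [5951/60, 6887/60, 371/12]
= [99, 115, 31]


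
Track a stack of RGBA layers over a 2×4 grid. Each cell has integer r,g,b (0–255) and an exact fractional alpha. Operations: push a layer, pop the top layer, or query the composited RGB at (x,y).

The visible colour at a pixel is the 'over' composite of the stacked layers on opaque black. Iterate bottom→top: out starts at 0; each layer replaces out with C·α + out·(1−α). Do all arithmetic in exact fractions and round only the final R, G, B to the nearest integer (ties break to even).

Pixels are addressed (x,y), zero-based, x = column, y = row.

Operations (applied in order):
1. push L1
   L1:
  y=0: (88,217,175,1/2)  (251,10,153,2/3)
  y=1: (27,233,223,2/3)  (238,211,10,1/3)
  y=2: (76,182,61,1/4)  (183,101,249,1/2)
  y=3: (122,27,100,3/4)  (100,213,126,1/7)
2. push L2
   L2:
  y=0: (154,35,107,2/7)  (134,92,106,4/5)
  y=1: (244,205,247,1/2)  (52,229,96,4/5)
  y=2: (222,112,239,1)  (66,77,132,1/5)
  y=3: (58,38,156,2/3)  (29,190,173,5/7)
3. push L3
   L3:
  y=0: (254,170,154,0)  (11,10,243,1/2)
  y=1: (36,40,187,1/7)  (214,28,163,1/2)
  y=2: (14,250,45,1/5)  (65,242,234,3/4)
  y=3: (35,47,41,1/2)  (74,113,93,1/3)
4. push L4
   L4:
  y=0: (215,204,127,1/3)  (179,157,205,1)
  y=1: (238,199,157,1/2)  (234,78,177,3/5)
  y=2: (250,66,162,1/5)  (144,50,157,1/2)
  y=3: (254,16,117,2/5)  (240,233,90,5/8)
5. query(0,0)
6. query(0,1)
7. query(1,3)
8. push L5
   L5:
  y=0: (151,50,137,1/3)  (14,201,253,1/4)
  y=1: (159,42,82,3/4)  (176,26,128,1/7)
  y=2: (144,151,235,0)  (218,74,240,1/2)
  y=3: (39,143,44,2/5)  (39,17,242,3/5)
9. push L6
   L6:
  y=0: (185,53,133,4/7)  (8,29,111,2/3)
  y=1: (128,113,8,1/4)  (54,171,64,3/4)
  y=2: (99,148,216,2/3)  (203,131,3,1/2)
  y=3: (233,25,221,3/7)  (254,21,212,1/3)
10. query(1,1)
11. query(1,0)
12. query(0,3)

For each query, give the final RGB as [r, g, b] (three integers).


at x=0,y=0 over L1,L2,L3,L4:
L1 α=1/2: [44, 217/2, 175/2]
L2 α=2/7: [528/7, 175/2, 1303/14]
L3 α=0: [528/7, 175/2, 1303/14]
L4 α=1/3: [2561/21, 379/3, 2192/21]
→ [122, 126, 104]

query (0,1) [L1,L2,L3,L4] — begin 0,0,0
+L1 (α=2/3) → [18, 466/3, 446/3]
+L2 (α=1/2) → [131, 1081/6, 1187/6]
+L3 (α=1/7) → [822/7, 1121/7, 1374/7]
+L4 (α=1/2) → [1244/7, 1257/7, 2473/14]
= [178, 180, 177]

(1,3) stack=L1,L2,L3,L4; from [0,0,0]:
L1 α=1/7: [100/7, 213/7, 18]
L2 α=5/7: [1215/49, 7076/49, 901/7]
L3 α=1/3: [6056/147, 6563/49, 2453/21]
L4 α=5/8: [8107/49, 38387/196, 5603/56]
= [165, 196, 100]

(1,1) stack=L1,L2,L3,L4,L5,L6; from [0,0,0]:
after L1 α=1/3: [238/3, 211/3, 10/3]
after L2 α=4/5: [862/15, 2959/15, 1162/15]
after L3 α=1/2: [2036/15, 3379/30, 3607/30]
after L4 α=3/5: [14602/75, 6889/75, 11572/75]
after L5 α=1/7: [33604/175, 14428/175, 26344/175]
after L6 α=3/4: [30977/350, 104203/700, 14986/175]
→ [89, 149, 86]

(1,0) stack=L1,L2,L3,L4,L5,L6; from [0,0,0]:
+L1 (α=2/3) → [502/3, 20/3, 102]
+L2 (α=4/5) → [422/3, 1124/15, 526/5]
+L3 (α=1/2) → [455/6, 637/15, 1741/10]
+L4 (α=1) → [179, 157, 205]
+L5 (α=1/4) → [551/4, 168, 217]
+L6 (α=2/3) → [205/4, 226/3, 439/3]
= [51, 75, 146]

at x=0,y=3 over L1,L2,L3,L4,L5,L6:
+L1 (α=3/4) → [183/2, 81/4, 75]
+L2 (α=2/3) → [415/6, 385/12, 129]
+L3 (α=1/2) → [625/12, 949/24, 85]
+L4 (α=2/5) → [2657/20, 241/8, 489/5]
+L5 (α=2/5) → [9531/100, 3011/40, 1907/25]
+L6 (α=3/7) → [3858/25, 3761/70, 24203/175]
→ [154, 54, 138]


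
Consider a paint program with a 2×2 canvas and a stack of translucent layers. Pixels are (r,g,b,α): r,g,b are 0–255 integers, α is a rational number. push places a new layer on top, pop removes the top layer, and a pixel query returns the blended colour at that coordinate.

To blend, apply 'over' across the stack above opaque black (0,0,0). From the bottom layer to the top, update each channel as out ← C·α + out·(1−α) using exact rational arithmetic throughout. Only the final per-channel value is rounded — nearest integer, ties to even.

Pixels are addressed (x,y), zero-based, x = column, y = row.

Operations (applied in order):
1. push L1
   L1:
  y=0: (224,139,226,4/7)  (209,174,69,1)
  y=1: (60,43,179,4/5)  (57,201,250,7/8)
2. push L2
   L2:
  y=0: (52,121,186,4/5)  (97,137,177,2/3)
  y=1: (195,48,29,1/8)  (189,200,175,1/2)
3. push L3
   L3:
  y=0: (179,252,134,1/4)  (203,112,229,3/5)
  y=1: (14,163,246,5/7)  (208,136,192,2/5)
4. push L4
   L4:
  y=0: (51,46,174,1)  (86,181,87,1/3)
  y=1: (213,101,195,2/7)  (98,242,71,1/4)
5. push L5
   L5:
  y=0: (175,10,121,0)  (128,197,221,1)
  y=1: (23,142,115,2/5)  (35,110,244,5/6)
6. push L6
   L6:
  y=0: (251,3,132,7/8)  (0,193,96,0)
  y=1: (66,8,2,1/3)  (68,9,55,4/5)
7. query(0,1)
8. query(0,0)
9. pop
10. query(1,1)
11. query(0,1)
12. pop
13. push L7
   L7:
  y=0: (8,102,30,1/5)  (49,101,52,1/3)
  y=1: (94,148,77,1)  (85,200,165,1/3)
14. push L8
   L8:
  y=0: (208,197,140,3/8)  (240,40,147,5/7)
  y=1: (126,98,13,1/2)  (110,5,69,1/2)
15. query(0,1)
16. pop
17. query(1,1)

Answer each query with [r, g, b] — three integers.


(0,1) stack=L1,L2,L3,L4,L5,L6; from [0,0,0]:
after L1 α=4/5: [48, 172/5, 716/5]
after L2 α=1/8: [531/8, 361/10, 5157/40]
after L3 α=5/7: [811/28, 4436/35, 4251/20]
after L4 α=2/7: [15983/196, 5850/49, 5811/28]
after L5 α=2/5: [11393/196, 31466/245, 23873/140]
after L6 α=1/3: [17861/294, 64892/735, 24013/210]
= [61, 88, 114]

at x=0,y=0 over L1,L2,L3,L4,L5,L6:
after L1 α=4/7: [128, 556/7, 904/7]
after L2 α=4/5: [336/5, 3944/35, 6112/35]
after L3 α=1/4: [1903/20, 5163/35, 11513/70]
after L4 α=1: [51, 46, 174]
after L5 α=0: [51, 46, 174]
after L6 α=7/8: [226, 67/8, 549/4]
= [226, 8, 137]

at x=1,y=1 over L1,L2,L3,L4,L5:
+L1 (α=7/8) → [399/8, 1407/8, 875/4]
+L2 (α=1/2) → [1911/16, 3007/16, 1575/8]
+L3 (α=2/5) → [12389/80, 13373/80, 7797/40]
+L4 (α=1/4) → [45007/320, 59479/320, 26231/160]
+L5 (α=5/6) → [33669/640, 78493/640, 221431/960]
→ [53, 123, 231]

at x=0,y=1 over L1,L2,L3,L4,L5:
+L1 (α=4/5) → [48, 172/5, 716/5]
+L2 (α=1/8) → [531/8, 361/10, 5157/40]
+L3 (α=5/7) → [811/28, 4436/35, 4251/20]
+L4 (α=2/7) → [15983/196, 5850/49, 5811/28]
+L5 (α=2/5) → [11393/196, 31466/245, 23873/140]
→ [58, 128, 171]

query (0,1) [L1,L2,L3,L4,L7,L8] — begin 0,0,0
L1 α=4/5: [48, 172/5, 716/5]
L2 α=1/8: [531/8, 361/10, 5157/40]
L3 α=5/7: [811/28, 4436/35, 4251/20]
L4 α=2/7: [15983/196, 5850/49, 5811/28]
L7 α=1: [94, 148, 77]
L8 α=1/2: [110, 123, 45]
rounded: [110, 123, 45]

(1,1) stack=L1,L2,L3,L4,L7; from [0,0,0]:
after L1 α=7/8: [399/8, 1407/8, 875/4]
after L2 α=1/2: [1911/16, 3007/16, 1575/8]
after L3 α=2/5: [12389/80, 13373/80, 7797/40]
after L4 α=1/4: [45007/320, 59479/320, 26231/160]
after L7 α=1/3: [58607/480, 30493/160, 39431/240]
→ [122, 191, 164]


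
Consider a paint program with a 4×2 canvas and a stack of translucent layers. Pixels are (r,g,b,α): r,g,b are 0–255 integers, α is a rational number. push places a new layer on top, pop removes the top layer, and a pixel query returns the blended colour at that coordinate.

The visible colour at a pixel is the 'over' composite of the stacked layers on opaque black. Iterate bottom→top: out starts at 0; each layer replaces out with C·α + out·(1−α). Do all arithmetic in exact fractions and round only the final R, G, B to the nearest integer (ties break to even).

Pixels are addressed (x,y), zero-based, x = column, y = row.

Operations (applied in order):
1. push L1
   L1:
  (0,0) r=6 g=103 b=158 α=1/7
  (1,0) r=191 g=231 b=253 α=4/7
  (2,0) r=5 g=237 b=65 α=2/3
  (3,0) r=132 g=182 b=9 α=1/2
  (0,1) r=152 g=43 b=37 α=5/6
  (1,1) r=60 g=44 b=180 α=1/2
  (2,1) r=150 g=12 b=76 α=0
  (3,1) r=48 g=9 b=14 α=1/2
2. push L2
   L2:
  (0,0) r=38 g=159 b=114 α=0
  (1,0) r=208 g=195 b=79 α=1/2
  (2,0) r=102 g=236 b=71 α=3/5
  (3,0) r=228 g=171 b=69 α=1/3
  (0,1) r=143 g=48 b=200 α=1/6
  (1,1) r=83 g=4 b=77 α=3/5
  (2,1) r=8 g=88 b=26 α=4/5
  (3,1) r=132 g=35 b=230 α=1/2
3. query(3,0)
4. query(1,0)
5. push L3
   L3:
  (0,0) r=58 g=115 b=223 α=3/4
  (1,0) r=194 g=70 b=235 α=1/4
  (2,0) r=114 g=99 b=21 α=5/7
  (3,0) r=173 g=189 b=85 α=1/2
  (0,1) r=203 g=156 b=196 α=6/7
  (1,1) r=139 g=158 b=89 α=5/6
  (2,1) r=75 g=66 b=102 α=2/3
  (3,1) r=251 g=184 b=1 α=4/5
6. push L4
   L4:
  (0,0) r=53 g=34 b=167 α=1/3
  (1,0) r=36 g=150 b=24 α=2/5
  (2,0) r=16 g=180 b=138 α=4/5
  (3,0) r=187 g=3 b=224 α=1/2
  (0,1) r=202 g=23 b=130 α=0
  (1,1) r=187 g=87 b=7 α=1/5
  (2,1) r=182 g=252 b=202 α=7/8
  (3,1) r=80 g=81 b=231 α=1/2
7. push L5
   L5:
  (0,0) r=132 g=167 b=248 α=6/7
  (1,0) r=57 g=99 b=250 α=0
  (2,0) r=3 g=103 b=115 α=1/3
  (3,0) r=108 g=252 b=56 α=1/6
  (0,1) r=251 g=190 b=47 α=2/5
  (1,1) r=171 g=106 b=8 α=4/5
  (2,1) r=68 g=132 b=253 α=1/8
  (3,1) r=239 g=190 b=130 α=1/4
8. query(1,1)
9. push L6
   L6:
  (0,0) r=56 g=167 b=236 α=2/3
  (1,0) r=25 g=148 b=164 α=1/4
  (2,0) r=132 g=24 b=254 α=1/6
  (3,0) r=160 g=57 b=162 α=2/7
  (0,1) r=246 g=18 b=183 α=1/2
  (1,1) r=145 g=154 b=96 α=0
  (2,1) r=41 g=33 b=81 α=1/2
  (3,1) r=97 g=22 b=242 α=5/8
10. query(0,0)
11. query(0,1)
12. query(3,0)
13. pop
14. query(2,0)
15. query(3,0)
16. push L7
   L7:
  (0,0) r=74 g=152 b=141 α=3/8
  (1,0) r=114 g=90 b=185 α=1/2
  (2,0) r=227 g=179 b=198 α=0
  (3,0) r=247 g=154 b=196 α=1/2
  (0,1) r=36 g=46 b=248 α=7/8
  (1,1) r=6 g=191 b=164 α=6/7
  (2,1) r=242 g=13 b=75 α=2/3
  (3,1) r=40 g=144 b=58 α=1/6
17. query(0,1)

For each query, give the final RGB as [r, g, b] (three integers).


(3,0) stack=L1,L2; from [0,0,0]:
+L1 (α=1/2) → [66, 91, 9/2]
+L2 (α=1/3) → [120, 353/3, 26]
= [120, 118, 26]

query (1,0) [L1,L2] — begin 0,0,0
+L1 (α=4/7) → [764/7, 132, 1012/7]
+L2 (α=1/2) → [1110/7, 327/2, 1565/14]
rounded: [159, 164, 112]

at x=1,y=1 over L1,L2,L3,L4,L5:
after L1 α=1/2: [30, 22, 90]
after L2 α=3/5: [309/5, 56/5, 411/5]
after L3 α=5/6: [1892/15, 2003/15, 1318/15]
after L4 α=1/5: [10373/75, 9317/75, 5377/75]
after L5 α=4/5: [61673/375, 41117/375, 7777/375]
rounded: [164, 110, 21]

query (0,0) [L1,L2,L3,L4,L5,L6] — begin 0,0,0
L1 α=1/7: [6/7, 103/7, 158/7]
L2 α=0: [6/7, 103/7, 158/7]
L3 α=3/4: [306/7, 1259/14, 4841/28]
L4 α=1/3: [983/21, 499/7, 2393/14]
L5 α=6/7: [17615/147, 7513/49, 23225/98]
L6 α=2/3: [34079/441, 23879/147, 69481/294]
rounded: [77, 162, 236]

at x=0,y=1 over L1,L2,L3,L4,L5,L6:
after L1 α=5/6: [380/3, 215/6, 185/6]
after L2 α=1/6: [2329/18, 1363/36, 2125/36]
after L3 α=6/7: [24253/126, 35059/252, 44461/252]
after L4 α=0: [24253/126, 35059/252, 44461/252]
after L5 α=2/5: [45337/210, 66979/420, 52357/420]
after L6 α=1/2: [96997/420, 74539/840, 129217/840]
rounded: [231, 89, 154]

query (3,0) [L1,L2,L3,L4,L5,L6] — begin 0,0,0
after L1 α=1/2: [66, 91, 9/2]
after L2 α=1/3: [120, 353/3, 26]
after L3 α=1/2: [293/2, 460/3, 111/2]
after L4 α=1/2: [667/4, 469/6, 559/4]
after L5 α=1/6: [3767/24, 3857/36, 3019/24]
after L6 α=2/7: [26515/168, 23389/252, 22871/168]
→ [158, 93, 136]

(2,0) stack=L1,L2,L3,L4,L5; from [0,0,0]:
+L1 (α=2/3) → [10/3, 158, 130/3]
+L2 (α=3/5) → [938/15, 1024/5, 899/15]
+L3 (α=5/7) → [10426/105, 4523/35, 3373/105]
+L4 (α=4/5) → [17146/525, 29723/175, 61333/525]
+L5 (α=1/3) → [35867/1575, 77471/525, 183041/1575]
rounded: [23, 148, 116]

query (3,0) [L1,L2,L3,L4,L5] — begin 0,0,0
L1 α=1/2: [66, 91, 9/2]
L2 α=1/3: [120, 353/3, 26]
L3 α=1/2: [293/2, 460/3, 111/2]
L4 α=1/2: [667/4, 469/6, 559/4]
L5 α=1/6: [3767/24, 3857/36, 3019/24]
→ [157, 107, 126]

query (0,1) [L1,L2,L3,L4,L5,L7] — begin 0,0,0
+L1 (α=5/6) → [380/3, 215/6, 185/6]
+L2 (α=1/6) → [2329/18, 1363/36, 2125/36]
+L3 (α=6/7) → [24253/126, 35059/252, 44461/252]
+L4 (α=0) → [24253/126, 35059/252, 44461/252]
+L5 (α=2/5) → [45337/210, 66979/420, 52357/420]
+L7 (α=7/8) → [98257/1680, 202219/3360, 781477/3360]
= [58, 60, 233]


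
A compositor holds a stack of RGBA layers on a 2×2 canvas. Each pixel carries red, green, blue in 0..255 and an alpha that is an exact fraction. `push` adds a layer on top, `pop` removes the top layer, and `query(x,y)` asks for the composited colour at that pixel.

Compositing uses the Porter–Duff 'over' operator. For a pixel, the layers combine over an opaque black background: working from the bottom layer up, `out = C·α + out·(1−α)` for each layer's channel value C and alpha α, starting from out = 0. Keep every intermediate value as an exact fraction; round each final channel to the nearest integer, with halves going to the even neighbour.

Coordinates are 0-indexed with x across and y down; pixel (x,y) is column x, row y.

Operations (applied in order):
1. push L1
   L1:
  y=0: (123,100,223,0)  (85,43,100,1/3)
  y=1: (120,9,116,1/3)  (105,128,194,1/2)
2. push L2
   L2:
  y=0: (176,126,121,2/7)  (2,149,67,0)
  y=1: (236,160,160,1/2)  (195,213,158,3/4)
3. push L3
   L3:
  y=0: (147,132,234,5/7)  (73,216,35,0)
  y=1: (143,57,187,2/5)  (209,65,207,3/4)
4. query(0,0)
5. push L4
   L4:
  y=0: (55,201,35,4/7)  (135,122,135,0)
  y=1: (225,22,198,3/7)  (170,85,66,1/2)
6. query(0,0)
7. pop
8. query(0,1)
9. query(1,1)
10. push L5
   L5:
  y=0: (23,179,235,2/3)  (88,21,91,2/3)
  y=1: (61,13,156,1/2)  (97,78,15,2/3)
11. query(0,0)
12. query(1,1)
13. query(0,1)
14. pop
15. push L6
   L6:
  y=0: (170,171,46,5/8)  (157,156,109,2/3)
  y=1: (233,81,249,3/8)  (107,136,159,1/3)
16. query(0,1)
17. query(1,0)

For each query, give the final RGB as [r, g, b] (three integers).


(0,0) stack=L1,L2,L3; from [0,0,0]:
+L1 (α=0) → [0, 0, 0]
+L2 (α=2/7) → [352/7, 36, 242/7]
+L3 (α=5/7) → [5849/49, 732/7, 8674/49]
rounded: [119, 105, 177]

query (0,0) [L1,L2,L3,L4] — begin 0,0,0
+L1 (α=0) → [0, 0, 0]
+L2 (α=2/7) → [352/7, 36, 242/7]
+L3 (α=5/7) → [5849/49, 732/7, 8674/49]
+L4 (α=4/7) → [28327/343, 7824/49, 32882/343]
→ [83, 160, 96]

query (0,1) [L1,L2,L3] — begin 0,0,0
after L1 α=1/3: [40, 3, 116/3]
after L2 α=1/2: [138, 163/2, 298/3]
after L3 α=2/5: [140, 717/10, 672/5]
= [140, 72, 134]

at x=1,y=1 over L1,L2,L3:
after L1 α=1/2: [105/2, 64, 97]
after L2 α=3/4: [1275/8, 703/4, 571/4]
after L3 α=3/4: [6291/32, 1483/16, 3055/16]
= [197, 93, 191]

at x=0,y=0 over L1,L2,L3,L5:
+L1 (α=0) → [0, 0, 0]
+L2 (α=2/7) → [352/7, 36, 242/7]
+L3 (α=5/7) → [5849/49, 732/7, 8674/49]
+L5 (α=2/3) → [2701/49, 3238/21, 10568/49]
= [55, 154, 216]

(1,1) stack=L1,L2,L3,L5; from [0,0,0]:
after L1 α=1/2: [105/2, 64, 97]
after L2 α=3/4: [1275/8, 703/4, 571/4]
after L3 α=3/4: [6291/32, 1483/16, 3055/16]
after L5 α=2/3: [12499/96, 3979/48, 3535/48]
→ [130, 83, 74]

(0,1) stack=L1,L2,L3,L5; from [0,0,0]:
after L1 α=1/3: [40, 3, 116/3]
after L2 α=1/2: [138, 163/2, 298/3]
after L3 α=2/5: [140, 717/10, 672/5]
after L5 α=1/2: [201/2, 847/20, 726/5]
= [100, 42, 145]

at x=0,y=1 over L1,L2,L3,L6:
L1 α=1/3: [40, 3, 116/3]
L2 α=1/2: [138, 163/2, 298/3]
L3 α=2/5: [140, 717/10, 672/5]
L6 α=3/8: [1399/8, 1203/16, 1419/8]
rounded: [175, 75, 177]

query (1,0) [L1,L2,L3,L6] — begin 0,0,0
+L1 (α=1/3) → [85/3, 43/3, 100/3]
+L2 (α=0) → [85/3, 43/3, 100/3]
+L3 (α=0) → [85/3, 43/3, 100/3]
+L6 (α=2/3) → [1027/9, 979/9, 754/9]
→ [114, 109, 84]


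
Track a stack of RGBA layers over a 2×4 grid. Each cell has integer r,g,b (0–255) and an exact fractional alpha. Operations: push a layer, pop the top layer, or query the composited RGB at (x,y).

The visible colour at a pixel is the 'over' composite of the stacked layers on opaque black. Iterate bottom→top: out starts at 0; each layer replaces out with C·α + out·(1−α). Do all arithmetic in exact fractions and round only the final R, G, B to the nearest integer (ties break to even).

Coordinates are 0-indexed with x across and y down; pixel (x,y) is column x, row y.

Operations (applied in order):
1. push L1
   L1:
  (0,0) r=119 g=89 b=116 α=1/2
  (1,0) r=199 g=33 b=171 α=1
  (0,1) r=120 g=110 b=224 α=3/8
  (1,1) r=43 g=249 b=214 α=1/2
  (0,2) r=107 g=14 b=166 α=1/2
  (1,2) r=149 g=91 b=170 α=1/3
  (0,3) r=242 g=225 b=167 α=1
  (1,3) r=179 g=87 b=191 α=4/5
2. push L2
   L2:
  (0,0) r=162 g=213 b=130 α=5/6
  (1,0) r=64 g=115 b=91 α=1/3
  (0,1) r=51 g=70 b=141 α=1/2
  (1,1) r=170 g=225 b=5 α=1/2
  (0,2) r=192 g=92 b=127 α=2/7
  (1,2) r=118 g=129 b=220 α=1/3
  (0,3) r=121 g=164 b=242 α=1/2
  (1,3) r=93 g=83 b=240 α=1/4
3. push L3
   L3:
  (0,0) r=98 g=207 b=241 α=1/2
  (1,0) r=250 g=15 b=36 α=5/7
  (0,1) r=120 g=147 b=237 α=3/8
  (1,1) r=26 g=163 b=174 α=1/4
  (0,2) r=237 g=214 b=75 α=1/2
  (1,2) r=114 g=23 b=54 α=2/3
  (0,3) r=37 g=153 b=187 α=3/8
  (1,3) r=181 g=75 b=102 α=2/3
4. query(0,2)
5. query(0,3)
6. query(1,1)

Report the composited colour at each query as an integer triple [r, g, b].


(0,2) stack=L1,L2,L3; from [0,0,0]:
after L1 α=1/2: [107/2, 7, 83]
after L2 α=2/7: [1303/14, 219/7, 669/7]
after L3 α=1/2: [4621/28, 1717/14, 597/7]
= [165, 123, 85]

query (0,3) [L1,L2,L3] — begin 0,0,0
after L1 α=1: [242, 225, 167]
after L2 α=1/2: [363/2, 389/2, 409/2]
after L3 α=3/8: [2037/16, 2863/16, 3167/16]
rounded: [127, 179, 198]

(1,1) stack=L1,L2,L3; from [0,0,0]:
+L1 (α=1/2) → [43/2, 249/2, 107]
+L2 (α=1/2) → [383/4, 699/4, 56]
+L3 (α=1/4) → [1253/16, 2749/16, 171/2]
→ [78, 172, 86]


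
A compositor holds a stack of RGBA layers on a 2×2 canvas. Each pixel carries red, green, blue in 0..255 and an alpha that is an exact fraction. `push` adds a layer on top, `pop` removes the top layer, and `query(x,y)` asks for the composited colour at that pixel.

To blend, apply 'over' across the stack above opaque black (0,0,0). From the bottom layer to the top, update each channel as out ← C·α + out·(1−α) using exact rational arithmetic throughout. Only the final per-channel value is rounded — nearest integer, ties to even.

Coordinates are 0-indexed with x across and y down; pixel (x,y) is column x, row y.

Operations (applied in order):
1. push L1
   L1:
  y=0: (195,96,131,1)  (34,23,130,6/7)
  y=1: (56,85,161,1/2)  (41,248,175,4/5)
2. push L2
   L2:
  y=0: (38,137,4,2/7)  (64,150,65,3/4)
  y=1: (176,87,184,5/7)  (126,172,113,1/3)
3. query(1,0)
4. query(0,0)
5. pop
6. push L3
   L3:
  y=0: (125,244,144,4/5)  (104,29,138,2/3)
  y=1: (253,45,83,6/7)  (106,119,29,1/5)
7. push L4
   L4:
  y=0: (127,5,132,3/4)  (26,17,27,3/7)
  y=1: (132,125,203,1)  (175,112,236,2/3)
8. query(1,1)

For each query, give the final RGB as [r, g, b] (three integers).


(1,0) stack=L1,L2; from [0,0,0]:
L1 α=6/7: [204/7, 138/7, 780/7]
L2 α=3/4: [387/7, 822/7, 2145/28]
→ [55, 117, 77]

at x=0,y=0 over L1,L2:
after L1 α=1: [195, 96, 131]
after L2 α=2/7: [1051/7, 754/7, 663/7]
rounded: [150, 108, 95]

(1,1) stack=L1,L3,L4; from [0,0,0]:
L1 α=4/5: [164/5, 992/5, 140]
L3 α=1/5: [1186/25, 4563/25, 589/5]
L4 α=2/3: [3312/25, 10163/75, 983/5]
= [132, 136, 197]


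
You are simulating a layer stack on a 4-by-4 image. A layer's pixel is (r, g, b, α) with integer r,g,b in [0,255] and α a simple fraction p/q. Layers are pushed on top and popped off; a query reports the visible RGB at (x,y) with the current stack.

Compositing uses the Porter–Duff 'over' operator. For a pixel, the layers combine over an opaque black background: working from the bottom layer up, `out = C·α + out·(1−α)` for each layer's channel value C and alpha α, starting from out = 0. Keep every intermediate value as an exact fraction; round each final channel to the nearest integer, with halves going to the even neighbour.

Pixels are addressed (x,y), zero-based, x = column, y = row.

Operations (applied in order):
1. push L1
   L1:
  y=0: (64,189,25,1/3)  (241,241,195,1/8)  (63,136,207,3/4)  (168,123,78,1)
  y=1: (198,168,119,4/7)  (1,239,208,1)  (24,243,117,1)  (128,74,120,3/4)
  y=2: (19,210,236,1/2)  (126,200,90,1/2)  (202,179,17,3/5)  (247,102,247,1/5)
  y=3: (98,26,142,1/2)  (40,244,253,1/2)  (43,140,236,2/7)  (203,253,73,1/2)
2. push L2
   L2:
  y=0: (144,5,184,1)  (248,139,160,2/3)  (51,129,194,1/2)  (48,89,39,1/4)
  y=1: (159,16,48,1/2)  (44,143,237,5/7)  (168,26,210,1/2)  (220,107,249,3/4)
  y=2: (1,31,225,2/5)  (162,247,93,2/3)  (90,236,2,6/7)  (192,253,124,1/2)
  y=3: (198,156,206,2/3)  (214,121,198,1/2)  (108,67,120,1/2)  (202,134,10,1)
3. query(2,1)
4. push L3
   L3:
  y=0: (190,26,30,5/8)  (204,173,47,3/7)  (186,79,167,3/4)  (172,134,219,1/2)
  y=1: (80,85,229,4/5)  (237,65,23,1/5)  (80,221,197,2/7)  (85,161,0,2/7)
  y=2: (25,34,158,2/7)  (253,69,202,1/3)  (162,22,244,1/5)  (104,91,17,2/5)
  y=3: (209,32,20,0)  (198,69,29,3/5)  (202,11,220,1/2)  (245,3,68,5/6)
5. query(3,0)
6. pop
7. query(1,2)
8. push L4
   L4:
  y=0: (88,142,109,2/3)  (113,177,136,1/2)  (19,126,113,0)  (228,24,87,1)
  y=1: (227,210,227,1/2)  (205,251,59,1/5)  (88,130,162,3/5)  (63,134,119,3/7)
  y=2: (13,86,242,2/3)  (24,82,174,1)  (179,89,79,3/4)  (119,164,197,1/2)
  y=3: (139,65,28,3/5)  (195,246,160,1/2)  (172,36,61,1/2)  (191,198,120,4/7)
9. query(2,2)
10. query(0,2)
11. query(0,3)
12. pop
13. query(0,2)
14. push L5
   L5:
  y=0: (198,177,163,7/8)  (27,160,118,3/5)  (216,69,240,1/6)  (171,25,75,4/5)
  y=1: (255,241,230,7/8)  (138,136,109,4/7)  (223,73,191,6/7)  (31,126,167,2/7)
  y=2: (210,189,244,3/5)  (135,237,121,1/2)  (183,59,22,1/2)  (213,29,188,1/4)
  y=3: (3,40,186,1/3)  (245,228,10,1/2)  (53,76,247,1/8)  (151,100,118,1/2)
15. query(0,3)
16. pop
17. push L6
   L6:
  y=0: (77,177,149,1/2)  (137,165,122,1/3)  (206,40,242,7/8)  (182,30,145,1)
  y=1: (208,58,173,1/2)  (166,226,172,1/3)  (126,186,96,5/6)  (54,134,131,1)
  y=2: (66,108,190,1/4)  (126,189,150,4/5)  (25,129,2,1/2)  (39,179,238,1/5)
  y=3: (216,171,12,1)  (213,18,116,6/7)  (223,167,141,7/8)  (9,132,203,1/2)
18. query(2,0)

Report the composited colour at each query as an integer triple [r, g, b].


at x=2,y=1 over L1,L2:
after L1 α=1: [24, 243, 117]
after L2 α=1/2: [96, 269/2, 327/2]
→ [96, 134, 164]

query (3,0) [L1,L2,L3] — begin 0,0,0
after L1 α=1: [168, 123, 78]
after L2 α=1/4: [138, 229/2, 273/4]
after L3 α=1/2: [155, 497/4, 1149/8]
→ [155, 124, 144]

(1,2) stack=L1,L2; from [0,0,0]:
L1 α=1/2: [63, 100, 45]
L2 α=2/3: [129, 198, 77]
rounded: [129, 198, 77]

at x=2,y=2 over L1,L2,L4:
+L1 (α=3/5) → [606/5, 537/5, 51/5]
+L2 (α=6/7) → [3306/35, 7617/35, 111/35]
+L4 (α=3/4) → [22101/140, 8481/70, 4203/70]
→ [158, 121, 60]

(0,2) stack=L1,L2,L4; from [0,0,0]:
after L1 α=1/2: [19/2, 105, 118]
after L2 α=2/5: [61/10, 377/5, 804/5]
after L4 α=2/3: [107/10, 1237/15, 3224/15]
rounded: [11, 82, 215]

query (0,3) [L1,L2,L4] — begin 0,0,0
L1 α=1/2: [49, 13, 71]
L2 α=2/3: [445/3, 325/3, 161]
L4 α=3/5: [2141/15, 247/3, 406/5]
→ [143, 82, 81]

query (0,2) [L1,L2] — begin 0,0,0
L1 α=1/2: [19/2, 105, 118]
L2 α=2/5: [61/10, 377/5, 804/5]
rounded: [6, 75, 161]

(0,3) stack=L1,L2,L5; from [0,0,0]:
+L1 (α=1/2) → [49, 13, 71]
+L2 (α=2/3) → [445/3, 325/3, 161]
+L5 (α=1/3) → [899/9, 770/9, 508/3]
= [100, 86, 169]

query (2,0) [L1,L2,L6] — begin 0,0,0
L1 α=3/4: [189/4, 102, 621/4]
L2 α=1/2: [393/8, 231/2, 1397/8]
L6 α=7/8: [11929/64, 791/16, 14949/64]
= [186, 49, 234]


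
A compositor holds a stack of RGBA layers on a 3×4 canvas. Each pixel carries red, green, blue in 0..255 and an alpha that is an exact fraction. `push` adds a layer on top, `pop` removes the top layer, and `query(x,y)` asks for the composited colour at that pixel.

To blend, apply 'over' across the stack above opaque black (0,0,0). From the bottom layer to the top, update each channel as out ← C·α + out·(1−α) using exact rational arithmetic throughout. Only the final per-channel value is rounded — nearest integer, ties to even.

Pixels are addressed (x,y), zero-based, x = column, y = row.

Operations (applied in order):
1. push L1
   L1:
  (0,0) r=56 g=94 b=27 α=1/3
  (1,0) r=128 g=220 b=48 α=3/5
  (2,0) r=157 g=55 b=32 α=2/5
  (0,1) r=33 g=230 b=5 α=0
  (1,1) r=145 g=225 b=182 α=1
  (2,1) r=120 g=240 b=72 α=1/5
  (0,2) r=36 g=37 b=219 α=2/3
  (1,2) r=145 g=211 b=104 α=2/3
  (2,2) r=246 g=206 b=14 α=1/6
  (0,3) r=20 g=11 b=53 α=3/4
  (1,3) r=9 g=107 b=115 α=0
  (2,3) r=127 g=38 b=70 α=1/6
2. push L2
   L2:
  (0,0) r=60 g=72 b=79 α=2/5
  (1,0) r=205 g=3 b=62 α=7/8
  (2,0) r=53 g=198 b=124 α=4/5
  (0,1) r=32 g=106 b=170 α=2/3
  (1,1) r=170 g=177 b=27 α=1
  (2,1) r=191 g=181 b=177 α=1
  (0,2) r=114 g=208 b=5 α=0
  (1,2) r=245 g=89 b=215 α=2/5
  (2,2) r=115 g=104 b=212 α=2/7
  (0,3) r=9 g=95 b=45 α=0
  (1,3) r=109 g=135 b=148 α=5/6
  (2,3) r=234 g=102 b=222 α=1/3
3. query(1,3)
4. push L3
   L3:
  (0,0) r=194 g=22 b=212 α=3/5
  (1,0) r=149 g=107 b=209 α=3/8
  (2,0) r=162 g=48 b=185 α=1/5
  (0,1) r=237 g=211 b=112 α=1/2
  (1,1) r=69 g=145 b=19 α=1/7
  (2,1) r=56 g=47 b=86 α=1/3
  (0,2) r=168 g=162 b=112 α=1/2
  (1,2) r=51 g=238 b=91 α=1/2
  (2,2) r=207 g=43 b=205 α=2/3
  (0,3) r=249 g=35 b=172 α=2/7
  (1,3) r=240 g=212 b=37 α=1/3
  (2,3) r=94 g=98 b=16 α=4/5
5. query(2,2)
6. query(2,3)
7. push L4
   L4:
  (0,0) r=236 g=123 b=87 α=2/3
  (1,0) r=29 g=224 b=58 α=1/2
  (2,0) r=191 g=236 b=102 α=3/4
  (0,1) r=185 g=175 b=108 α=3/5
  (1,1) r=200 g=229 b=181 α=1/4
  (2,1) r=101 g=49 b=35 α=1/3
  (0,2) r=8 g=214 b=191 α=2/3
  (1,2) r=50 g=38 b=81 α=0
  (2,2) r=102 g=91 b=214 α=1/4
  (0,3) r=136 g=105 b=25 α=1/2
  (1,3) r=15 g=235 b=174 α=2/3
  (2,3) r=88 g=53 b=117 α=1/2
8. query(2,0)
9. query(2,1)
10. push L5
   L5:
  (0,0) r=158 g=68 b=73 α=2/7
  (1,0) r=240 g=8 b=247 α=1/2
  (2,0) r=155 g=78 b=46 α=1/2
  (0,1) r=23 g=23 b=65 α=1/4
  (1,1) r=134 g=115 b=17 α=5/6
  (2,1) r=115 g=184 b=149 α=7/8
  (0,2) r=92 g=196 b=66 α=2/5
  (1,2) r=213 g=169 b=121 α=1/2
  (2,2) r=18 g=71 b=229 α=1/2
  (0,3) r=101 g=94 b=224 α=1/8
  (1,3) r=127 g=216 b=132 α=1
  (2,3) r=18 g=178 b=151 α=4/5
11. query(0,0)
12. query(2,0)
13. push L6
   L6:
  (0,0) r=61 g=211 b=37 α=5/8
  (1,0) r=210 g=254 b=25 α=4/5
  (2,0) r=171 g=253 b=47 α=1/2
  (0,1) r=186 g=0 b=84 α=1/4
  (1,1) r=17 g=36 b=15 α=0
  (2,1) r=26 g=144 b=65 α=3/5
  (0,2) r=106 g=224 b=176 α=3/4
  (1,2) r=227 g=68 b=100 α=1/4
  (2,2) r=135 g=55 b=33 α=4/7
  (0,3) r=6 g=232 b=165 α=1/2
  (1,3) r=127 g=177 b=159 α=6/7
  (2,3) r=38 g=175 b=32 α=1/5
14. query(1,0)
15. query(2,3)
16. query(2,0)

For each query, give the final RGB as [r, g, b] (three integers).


at x=1,y=3 over L1,L2:
after L1 α=0: [0, 0, 0]
after L2 α=5/6: [545/6, 225/2, 370/3]
rounded: [91, 112, 123]

at x=2,y=2 over L1,L2,L3:
after L1 α=1/6: [41, 103/3, 7/3]
after L2 α=2/7: [435/7, 1139/21, 1307/21]
after L3 α=2/3: [1111/7, 2945/63, 9917/63]
rounded: [159, 47, 157]

(2,3) stack=L1,L2,L3; from [0,0,0]:
L1 α=1/6: [127/6, 19/3, 35/3]
L2 α=1/3: [829/9, 344/9, 736/9]
L3 α=4/5: [4213/45, 3872/45, 1312/45]
→ [94, 86, 29]

query (2,0) [L1,L2,L3,L4] — begin 0,0,0
+L1 (α=2/5) → [314/5, 22, 64/5]
+L2 (α=4/5) → [1374/25, 814/5, 2544/25]
+L3 (α=1/5) → [9546/125, 3496/25, 14801/125]
+L4 (α=3/4) → [81171/500, 5299/25, 53051/500]
rounded: [162, 212, 106]

query (2,1) [L1,L2,L3,L4] — begin 0,0,0
after L1 α=1/5: [24, 48, 72/5]
after L2 α=1: [191, 181, 177]
after L3 α=1/3: [146, 409/3, 440/3]
after L4 α=1/3: [131, 965/9, 985/9]
rounded: [131, 107, 109]

(0,0) stack=L1,L2,L3,L4,L5; from [0,0,0]:
after L1 α=1/3: [56/3, 94/3, 9]
after L2 α=2/5: [176/5, 238/5, 37]
after L3 α=3/5: [3262/25, 806/25, 142]
after L4 α=2/3: [15062/75, 6956/75, 316/3]
after L5 α=2/7: [19802/105, 8996/105, 2018/21]
rounded: [189, 86, 96]

query (2,0) [L1,L2,L3,L4,L5] — begin 0,0,0
+L1 (α=2/5) → [314/5, 22, 64/5]
+L2 (α=4/5) → [1374/25, 814/5, 2544/25]
+L3 (α=1/5) → [9546/125, 3496/25, 14801/125]
+L4 (α=3/4) → [81171/500, 5299/25, 53051/500]
+L5 (α=1/2) → [158671/1000, 7249/50, 76051/1000]
= [159, 145, 76]

query (1,0) [L1,L2,L3,L4,L5,L6] — begin 0,0,0
+L1 (α=3/5) → [384/5, 132, 144/5]
+L2 (α=7/8) → [7559/40, 153/8, 1157/20]
+L3 (α=3/8) → [11135/64, 3333/64, 3665/32]
+L4 (α=1/2) → [12991/128, 17669/128, 5521/64]
+L5 (α=1/2) → [43711/256, 18693/256, 21329/128]
+L6 (α=4/5) → [258751/1280, 278789/1280, 34129/640]
= [202, 218, 53]

at x=2,y=3 over L1,L2,L3,L4,L5,L6:
+L1 (α=1/6) → [127/6, 19/3, 35/3]
+L2 (α=1/3) → [829/9, 344/9, 736/9]
+L3 (α=4/5) → [4213/45, 3872/45, 1312/45]
+L4 (α=1/2) → [8173/90, 6257/90, 6577/90]
+L5 (α=4/5) → [14653/450, 70337/450, 60937/450]
+L6 (α=1/5) → [37856/1125, 180049/1125, 129074/1125]
rounded: [34, 160, 115]

(2,0) stack=L1,L2,L3,L4,L5,L6; from [0,0,0]:
+L1 (α=2/5) → [314/5, 22, 64/5]
+L2 (α=4/5) → [1374/25, 814/5, 2544/25]
+L3 (α=1/5) → [9546/125, 3496/25, 14801/125]
+L4 (α=3/4) → [81171/500, 5299/25, 53051/500]
+L5 (α=1/2) → [158671/1000, 7249/50, 76051/1000]
+L6 (α=1/2) → [329671/2000, 19899/100, 123051/2000]
= [165, 199, 62]
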